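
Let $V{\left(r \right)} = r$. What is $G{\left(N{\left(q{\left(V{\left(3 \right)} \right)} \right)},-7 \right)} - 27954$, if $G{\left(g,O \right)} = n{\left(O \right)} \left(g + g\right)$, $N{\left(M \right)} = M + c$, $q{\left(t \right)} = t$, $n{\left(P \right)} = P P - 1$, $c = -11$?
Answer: $-28722$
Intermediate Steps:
$n{\left(P \right)} = -1 + P^{2}$ ($n{\left(P \right)} = P^{2} - 1 = -1 + P^{2}$)
$N{\left(M \right)} = -11 + M$ ($N{\left(M \right)} = M - 11 = -11 + M$)
$G{\left(g,O \right)} = 2 g \left(-1 + O^{2}\right)$ ($G{\left(g,O \right)} = \left(-1 + O^{2}\right) \left(g + g\right) = \left(-1 + O^{2}\right) 2 g = 2 g \left(-1 + O^{2}\right)$)
$G{\left(N{\left(q{\left(V{\left(3 \right)} \right)} \right)},-7 \right)} - 27954 = 2 \left(-11 + 3\right) \left(-1 + \left(-7\right)^{2}\right) - 27954 = 2 \left(-8\right) \left(-1 + 49\right) - 27954 = 2 \left(-8\right) 48 - 27954 = -768 - 27954 = -28722$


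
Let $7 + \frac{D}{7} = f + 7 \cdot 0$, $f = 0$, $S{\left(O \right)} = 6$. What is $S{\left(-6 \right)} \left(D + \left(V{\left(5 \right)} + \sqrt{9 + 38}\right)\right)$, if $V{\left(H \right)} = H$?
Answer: $-264 + 6 \sqrt{47} \approx -222.87$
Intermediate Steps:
$D = -49$ ($D = -49 + 7 \left(0 + 7 \cdot 0\right) = -49 + 7 \left(0 + 0\right) = -49 + 7 \cdot 0 = -49 + 0 = -49$)
$S{\left(-6 \right)} \left(D + \left(V{\left(5 \right)} + \sqrt{9 + 38}\right)\right) = 6 \left(-49 + \left(5 + \sqrt{9 + 38}\right)\right) = 6 \left(-49 + \left(5 + \sqrt{47}\right)\right) = 6 \left(-44 + \sqrt{47}\right) = -264 + 6 \sqrt{47}$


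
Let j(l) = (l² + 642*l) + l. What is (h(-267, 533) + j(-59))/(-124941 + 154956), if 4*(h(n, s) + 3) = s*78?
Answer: -48131/60030 ≈ -0.80178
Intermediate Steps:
h(n, s) = -3 + 39*s/2 (h(n, s) = -3 + (s*78)/4 = -3 + (78*s)/4 = -3 + 39*s/2)
j(l) = l² + 643*l
(h(-267, 533) + j(-59))/(-124941 + 154956) = ((-3 + (39/2)*533) - 59*(643 - 59))/(-124941 + 154956) = ((-3 + 20787/2) - 59*584)/30015 = (20781/2 - 34456)*(1/30015) = -48131/2*1/30015 = -48131/60030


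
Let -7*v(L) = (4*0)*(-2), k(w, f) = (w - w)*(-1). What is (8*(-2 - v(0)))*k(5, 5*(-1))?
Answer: 0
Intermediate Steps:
k(w, f) = 0 (k(w, f) = 0*(-1) = 0)
v(L) = 0 (v(L) = -4*0*(-2)/7 = -0*(-2) = -1/7*0 = 0)
(8*(-2 - v(0)))*k(5, 5*(-1)) = (8*(-2 - 1*0))*0 = (8*(-2 + 0))*0 = (8*(-2))*0 = -16*0 = 0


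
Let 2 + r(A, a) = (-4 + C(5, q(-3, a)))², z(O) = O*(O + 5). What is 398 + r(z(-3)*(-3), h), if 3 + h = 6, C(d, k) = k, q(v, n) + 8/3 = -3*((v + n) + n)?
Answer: 5773/9 ≈ 641.44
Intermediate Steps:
q(v, n) = -8/3 - 6*n - 3*v (q(v, n) = -8/3 - 3*((v + n) + n) = -8/3 - 3*((n + v) + n) = -8/3 - 3*(v + 2*n) = -8/3 + (-6*n - 3*v) = -8/3 - 6*n - 3*v)
z(O) = O*(5 + O)
h = 3 (h = -3 + 6 = 3)
r(A, a) = -2 + (7/3 - 6*a)² (r(A, a) = -2 + (-4 + (-8/3 - 6*a - 3*(-3)))² = -2 + (-4 + (-8/3 - 6*a + 9))² = -2 + (-4 + (19/3 - 6*a))² = -2 + (7/3 - 6*a)²)
398 + r(z(-3)*(-3), h) = 398 + (-2 + (-7 + 18*3)²/9) = 398 + (-2 + (-7 + 54)²/9) = 398 + (-2 + (⅑)*47²) = 398 + (-2 + (⅑)*2209) = 398 + (-2 + 2209/9) = 398 + 2191/9 = 5773/9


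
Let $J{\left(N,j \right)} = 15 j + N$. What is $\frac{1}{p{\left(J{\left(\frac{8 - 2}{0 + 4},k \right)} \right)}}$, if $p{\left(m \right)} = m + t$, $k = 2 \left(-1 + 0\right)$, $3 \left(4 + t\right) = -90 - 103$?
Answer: $- \frac{6}{581} \approx -0.010327$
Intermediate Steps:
$t = - \frac{205}{3}$ ($t = -4 + \frac{-90 - 103}{3} = -4 + \frac{1}{3} \left(-193\right) = -4 - \frac{193}{3} = - \frac{205}{3} \approx -68.333$)
$k = -2$ ($k = 2 \left(-1\right) = -2$)
$J{\left(N,j \right)} = N + 15 j$
$p{\left(m \right)} = - \frac{205}{3} + m$ ($p{\left(m \right)} = m - \frac{205}{3} = - \frac{205}{3} + m$)
$\frac{1}{p{\left(J{\left(\frac{8 - 2}{0 + 4},k \right)} \right)}} = \frac{1}{- \frac{205}{3} + \left(\frac{8 - 2}{0 + 4} + 15 \left(-2\right)\right)} = \frac{1}{- \frac{205}{3} - \left(30 - \frac{6}{4}\right)} = \frac{1}{- \frac{205}{3} + \left(6 \cdot \frac{1}{4} - 30\right)} = \frac{1}{- \frac{205}{3} + \left(\frac{3}{2} - 30\right)} = \frac{1}{- \frac{205}{3} - \frac{57}{2}} = \frac{1}{- \frac{581}{6}} = - \frac{6}{581}$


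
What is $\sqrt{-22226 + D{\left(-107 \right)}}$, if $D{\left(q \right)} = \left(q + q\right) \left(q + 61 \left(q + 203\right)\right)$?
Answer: $12 i \sqrt{8698} \approx 1119.2 i$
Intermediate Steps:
$D{\left(q \right)} = 2 q \left(12383 + 62 q\right)$ ($D{\left(q \right)} = 2 q \left(q + 61 \left(203 + q\right)\right) = 2 q \left(q + \left(12383 + 61 q\right)\right) = 2 q \left(12383 + 62 q\right)$)
$\sqrt{-22226 + D{\left(-107 \right)}} = \sqrt{-22226 + 2 \left(-107\right) \left(12383 + 62 \left(-107\right)\right)} = \sqrt{-22226 + 2 \left(-107\right) \left(12383 - 6634\right)} = \sqrt{-22226 + 2 \left(-107\right) 5749} = \sqrt{-22226 - 1230286} = \sqrt{-1252512} = 12 i \sqrt{8698}$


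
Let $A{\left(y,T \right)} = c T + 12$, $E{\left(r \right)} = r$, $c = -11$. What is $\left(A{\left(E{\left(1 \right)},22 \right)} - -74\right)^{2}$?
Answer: $24336$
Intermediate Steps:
$A{\left(y,T \right)} = 12 - 11 T$ ($A{\left(y,T \right)} = - 11 T + 12 = 12 - 11 T$)
$\left(A{\left(E{\left(1 \right)},22 \right)} - -74\right)^{2} = \left(\left(12 - 242\right) - -74\right)^{2} = \left(\left(12 - 242\right) + \left(-3 + 77\right)\right)^{2} = \left(-230 + 74\right)^{2} = \left(-156\right)^{2} = 24336$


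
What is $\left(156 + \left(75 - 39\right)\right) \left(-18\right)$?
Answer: $-3456$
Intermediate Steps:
$\left(156 + \left(75 - 39\right)\right) \left(-18\right) = \left(156 + 36\right) \left(-18\right) = 192 \left(-18\right) = -3456$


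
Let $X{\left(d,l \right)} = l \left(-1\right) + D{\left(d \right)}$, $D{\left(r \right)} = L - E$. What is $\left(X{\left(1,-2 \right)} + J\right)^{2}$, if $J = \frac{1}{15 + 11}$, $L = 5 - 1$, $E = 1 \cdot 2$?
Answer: $\frac{11025}{676} \approx 16.309$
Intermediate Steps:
$E = 2$
$L = 4$ ($L = 5 - 1 = 4$)
$D{\left(r \right)} = 2$ ($D{\left(r \right)} = 4 - 2 = 2$)
$X{\left(d,l \right)} = 2 - l$ ($X{\left(d,l \right)} = l \left(-1\right) + 2 = - l + 2 = 2 - l$)
$J = \frac{1}{26} \approx 0.038462$
$\left(X{\left(1,-2 \right)} + J\right)^{2} = \left(\left(2 - -2\right) + \frac{1}{26}\right)^{2} = \left(\left(2 + 2\right) + \frac{1}{26}\right)^{2} = \left(4 + \frac{1}{26}\right)^{2} = \left(\frac{105}{26}\right)^{2} = \frac{11025}{676}$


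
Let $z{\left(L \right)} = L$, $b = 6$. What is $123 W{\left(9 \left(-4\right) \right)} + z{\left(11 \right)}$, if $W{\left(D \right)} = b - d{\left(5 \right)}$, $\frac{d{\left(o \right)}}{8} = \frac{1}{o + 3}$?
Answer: $626$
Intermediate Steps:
$d{\left(o \right)} = \frac{8}{3 + o}$ ($d{\left(o \right)} = \frac{8}{o + 3} = \frac{8}{3 + o}$)
$W{\left(D \right)} = 5$ ($W{\left(D \right)} = 6 - \frac{8}{3 + 5} = 6 - \frac{8}{8} = 6 - 8 \cdot \frac{1}{8} = 6 - 1 = 5$)
$123 W{\left(9 \left(-4\right) \right)} + z{\left(11 \right)} = 123 \cdot 5 + 11 = 615 + 11 = 626$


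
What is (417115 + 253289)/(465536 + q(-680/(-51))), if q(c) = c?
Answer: 502803/349162 ≈ 1.4400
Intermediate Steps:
(417115 + 253289)/(465536 + q(-680/(-51))) = (417115 + 253289)/(465536 - 680/(-51)) = 670404/(465536 - 680*(-1/51)) = 670404/(465536 + 40/3) = 670404/(1396648/3) = 670404*(3/1396648) = 502803/349162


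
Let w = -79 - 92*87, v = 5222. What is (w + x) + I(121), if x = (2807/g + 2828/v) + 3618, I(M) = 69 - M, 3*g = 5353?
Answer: -9014731534/1996669 ≈ -4514.9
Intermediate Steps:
g = 5353/3 (g = (1/3)*5353 = 5353/3 ≈ 1784.3)
x = 7228170781/1996669 (x = (2807/(5353/3) + 2828/5222) + 3618 = (2807*(3/5353) + 2828*(1/5222)) + 3618 = (8421/5353 + 202/373) + 3618 = 4222339/1996669 + 3618 = 7228170781/1996669 ≈ 3620.1)
w = -8083 (w = -79 - 8004 = -8083)
(w + x) + I(121) = (-8083 + 7228170781/1996669) + (69 - 1*121) = -8910904746/1996669 + (69 - 121) = -8910904746/1996669 - 52 = -9014731534/1996669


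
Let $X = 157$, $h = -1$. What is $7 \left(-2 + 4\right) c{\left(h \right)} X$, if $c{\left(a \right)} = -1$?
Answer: $-2198$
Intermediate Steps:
$7 \left(-2 + 4\right) c{\left(h \right)} X = 7 \left(-2 + 4\right) \left(-1\right) 157 = 7 \cdot 2 \left(-1\right) 157 = 14 \left(-1\right) 157 = \left(-14\right) 157 = -2198$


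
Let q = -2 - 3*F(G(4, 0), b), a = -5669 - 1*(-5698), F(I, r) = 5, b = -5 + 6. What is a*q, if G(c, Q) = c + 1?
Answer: -493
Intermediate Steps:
G(c, Q) = 1 + c
b = 1
a = 29 (a = -5669 + 5698 = 29)
q = -17 (q = -2 - 3*5 = -2 - 15 = -17)
a*q = 29*(-17) = -493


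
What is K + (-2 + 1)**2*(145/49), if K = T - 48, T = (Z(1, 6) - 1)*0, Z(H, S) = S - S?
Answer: -2207/49 ≈ -45.041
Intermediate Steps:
Z(H, S) = 0
T = 0 (T = (0 - 1)*0 = -1*0 = 0)
K = -48 (K = 0 - 48 = -48)
K + (-2 + 1)**2*(145/49) = -48 + (-2 + 1)**2*(145/49) = -48 + (-1)**2*(145*(1/49)) = -48 + 1*(145/49) = -48 + 145/49 = -2207/49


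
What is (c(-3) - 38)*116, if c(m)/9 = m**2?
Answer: 4988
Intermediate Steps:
c(m) = 9*m**2
(c(-3) - 38)*116 = (9*(-3)**2 - 38)*116 = (9*9 - 38)*116 = (81 - 38)*116 = 43*116 = 4988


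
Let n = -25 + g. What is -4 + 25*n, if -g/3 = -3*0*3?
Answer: -629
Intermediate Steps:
g = 0 (g = -3*(-3*0)*3 = -0*3 = -3*0 = 0)
n = -25 (n = -25 + 0 = -25)
-4 + 25*n = -4 + 25*(-25) = -4 - 625 = -629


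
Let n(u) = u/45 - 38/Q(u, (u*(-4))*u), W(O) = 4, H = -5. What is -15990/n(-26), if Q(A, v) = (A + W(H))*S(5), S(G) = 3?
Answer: 7915050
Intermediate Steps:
Q(A, v) = 12 + 3*A (Q(A, v) = (A + 4)*3 = (4 + A)*3 = 12 + 3*A)
n(u) = -38/(12 + 3*u) + u/45 (n(u) = u/45 - 38/(12 + 3*u) = -38/(12 + 3*u) + u/45)
-15990/n(-26) = -15990*45*(4 - 26)/(-570 - 26*(4 - 26)) = -15990*(-990/(-570 - 26*(-22))) = -15990*(-990/(-570 + 572)) = -15990/((1/45)*(-1/22)*2) = -15990/(-1/495) = -15990*(-495) = 7915050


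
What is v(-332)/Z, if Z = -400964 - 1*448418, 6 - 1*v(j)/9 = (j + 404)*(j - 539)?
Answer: -282231/424691 ≈ -0.66456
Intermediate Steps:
v(j) = 54 - 9*(-539 + j)*(404 + j) (v(j) = 54 - 9*(j + 404)*(j - 539) = 54 - 9*(404 + j)*(-539 + j) = 54 - 9*(-539 + j)*(404 + j))
Z = -849382 (Z = -400964 - 448418 = -849382)
v(-332)/Z = (1959858 - 9*(-332)² + 1215*(-332))/(-849382) = (1959858 - 9*110224 - 403380)*(-1/849382) = (1959858 - 992016 - 403380)*(-1/849382) = 564462*(-1/849382) = -282231/424691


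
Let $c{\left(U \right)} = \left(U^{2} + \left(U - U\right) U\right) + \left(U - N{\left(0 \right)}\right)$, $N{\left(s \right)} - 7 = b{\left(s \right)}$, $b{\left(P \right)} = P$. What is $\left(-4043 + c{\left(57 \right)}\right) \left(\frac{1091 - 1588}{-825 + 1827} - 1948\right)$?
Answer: $\frac{242096732}{167} \approx 1.4497 \cdot 10^{6}$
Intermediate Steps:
$N{\left(s \right)} = 7 + s$
$c{\left(U \right)} = -7 + U + U^{2}$ ($c{\left(U \right)} = \left(U^{2} + \left(U - U\right) U\right) + \left(U - \left(7 + 0\right)\right) = \left(U^{2} + 0 U\right) + \left(U - 7\right) = \left(U^{2} + 0\right) + \left(U - 7\right) = U^{2} + \left(-7 + U\right) = -7 + U + U^{2}$)
$\left(-4043 + c{\left(57 \right)}\right) \left(\frac{1091 - 1588}{-825 + 1827} - 1948\right) = \left(-4043 + \left(-7 + 57 + 57^{2}\right)\right) \left(\frac{1091 - 1588}{-825 + 1827} - 1948\right) = \left(-4043 + \left(-7 + 57 + 3249\right)\right) \left(- \frac{497}{1002} - 1948\right) = \left(-4043 + 3299\right) \left(\left(-497\right) \frac{1}{1002} - 1948\right) = - 744 \left(- \frac{497}{1002} - 1948\right) = \left(-744\right) \left(- \frac{1952393}{1002}\right) = \frac{242096732}{167}$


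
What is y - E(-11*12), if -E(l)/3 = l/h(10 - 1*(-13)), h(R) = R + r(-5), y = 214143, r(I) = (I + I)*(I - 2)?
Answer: 6638301/31 ≈ 2.1414e+5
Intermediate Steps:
r(I) = 2*I*(-2 + I) (r(I) = (2*I)*(-2 + I) = 2*I*(-2 + I))
h(R) = 70 + R (h(R) = R + 2*(-5)*(-2 - 5) = R + 2*(-5)*(-7) = R + 70 = 70 + R)
E(l) = -l/31 (E(l) = -3*l/(70 + (10 - 1*(-13))) = -3*l/(70 + (10 + 13)) = -3*l/(70 + 23) = -3*l/93 = -l/31)
y - E(-11*12) = 214143 - (-1)*(-11*12)/31 = 214143 - (-1)*(-132)/31 = 214143 - 1*132/31 = 214143 - 132/31 = 6638301/31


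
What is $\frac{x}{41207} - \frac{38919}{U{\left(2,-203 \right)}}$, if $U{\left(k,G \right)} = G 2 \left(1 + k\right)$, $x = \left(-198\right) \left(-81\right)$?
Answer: $\frac{541089839}{16730042} \approx 32.342$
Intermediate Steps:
$x = 16038$
$U{\left(k,G \right)} = G \left(2 + 2 k\right)$
$\frac{x}{41207} - \frac{38919}{U{\left(2,-203 \right)}} = \frac{16038}{41207} - \frac{38919}{2 \left(-203\right) \left(1 + 2\right)} = 16038 \cdot \frac{1}{41207} - \frac{38919}{2 \left(-203\right) 3} = \frac{16038}{41207} - \frac{38919}{-1218} = \frac{16038}{41207} - - \frac{12973}{406} = \frac{16038}{41207} + \frac{12973}{406} = \frac{541089839}{16730042}$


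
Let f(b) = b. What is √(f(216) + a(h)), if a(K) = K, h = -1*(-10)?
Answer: √226 ≈ 15.033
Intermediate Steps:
h = 10
√(f(216) + a(h)) = √(216 + 10) = √226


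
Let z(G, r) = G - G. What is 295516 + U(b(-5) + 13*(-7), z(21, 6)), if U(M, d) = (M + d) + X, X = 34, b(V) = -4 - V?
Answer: 295460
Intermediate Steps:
z(G, r) = 0
U(M, d) = 34 + M + d (U(M, d) = (M + d) + 34 = 34 + M + d)
295516 + U(b(-5) + 13*(-7), z(21, 6)) = 295516 + (34 + ((-4 - 1*(-5)) + 13*(-7)) + 0) = 295516 + (34 + ((-4 + 5) - 91) + 0) = 295516 + (34 + (1 - 91) + 0) = 295516 + (34 - 90 + 0) = 295516 - 56 = 295460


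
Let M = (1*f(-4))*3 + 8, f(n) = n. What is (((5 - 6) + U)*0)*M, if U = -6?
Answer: 0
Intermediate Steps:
M = -4 (M = (1*(-4))*3 + 8 = -4*3 + 8 = -12 + 8 = -4)
(((5 - 6) + U)*0)*M = (((5 - 6) - 6)*0)*(-4) = ((-1 - 6)*0)*(-4) = -7*0*(-4) = 0*(-4) = 0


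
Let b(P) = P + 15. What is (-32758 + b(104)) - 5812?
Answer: -38451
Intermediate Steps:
b(P) = 15 + P
(-32758 + b(104)) - 5812 = (-32758 + (15 + 104)) - 5812 = (-32758 + 119) - 5812 = -32639 - 5812 = -38451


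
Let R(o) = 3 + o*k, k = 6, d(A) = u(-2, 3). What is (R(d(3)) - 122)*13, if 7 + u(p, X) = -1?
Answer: -2171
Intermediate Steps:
u(p, X) = -8 (u(p, X) = -7 - 1 = -8)
d(A) = -8
R(o) = 3 + 6*o (R(o) = 3 + o*6 = 3 + 6*o)
(R(d(3)) - 122)*13 = ((3 + 6*(-8)) - 122)*13 = ((3 - 48) - 122)*13 = (-45 - 122)*13 = -167*13 = -2171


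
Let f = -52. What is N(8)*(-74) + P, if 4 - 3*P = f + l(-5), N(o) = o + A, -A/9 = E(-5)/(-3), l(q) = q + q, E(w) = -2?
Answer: -126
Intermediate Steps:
l(q) = 2*q
A = -6 (A = -(-18)/(-3) = -(-18)*(-1)/3 = -9*2/3 = -6)
N(o) = -6 + o (N(o) = o - 6 = -6 + o)
P = 22 (P = 4/3 - (-52 + 2*(-5))/3 = 4/3 - (-52 - 10)/3 = 4/3 - 1/3*(-62) = 4/3 + 62/3 = 22)
N(8)*(-74) + P = (-6 + 8)*(-74) + 22 = 2*(-74) + 22 = -148 + 22 = -126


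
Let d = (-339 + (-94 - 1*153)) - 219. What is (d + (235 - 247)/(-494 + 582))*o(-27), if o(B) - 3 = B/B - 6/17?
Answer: -549103/187 ≈ -2936.4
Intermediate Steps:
o(B) = 62/17 (o(B) = 3 + (B/B - 6/17) = 3 + (1 - 6*1/17) = 3 + (1 - 6/17) = 3 + 11/17 = 62/17)
d = -805 (d = (-339 + (-94 - 153)) - 219 = (-339 - 247) - 219 = -586 - 219 = -805)
(d + (235 - 247)/(-494 + 582))*o(-27) = (-805 + (235 - 247)/(-494 + 582))*(62/17) = (-805 - 12/88)*(62/17) = (-805 - 12*1/88)*(62/17) = (-805 - 3/22)*(62/17) = -17713/22*62/17 = -549103/187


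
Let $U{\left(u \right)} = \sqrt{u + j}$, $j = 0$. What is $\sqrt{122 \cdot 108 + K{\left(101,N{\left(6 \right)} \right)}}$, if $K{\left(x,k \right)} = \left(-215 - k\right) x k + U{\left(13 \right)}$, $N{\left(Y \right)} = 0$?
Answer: $\sqrt{13176 + \sqrt{13}} \approx 114.8$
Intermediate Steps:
$U{\left(u \right)} = \sqrt{u}$ ($U{\left(u \right)} = \sqrt{u + 0} = \sqrt{u}$)
$K{\left(x,k \right)} = \sqrt{13} + k x \left(-215 - k\right)$ ($K{\left(x,k \right)} = \left(-215 - k\right) x k + \sqrt{13} = x \left(-215 - k\right) k + \sqrt{13} = k x \left(-215 - k\right) + \sqrt{13} = \sqrt{13} + k x \left(-215 - k\right)$)
$\sqrt{122 \cdot 108 + K{\left(101,N{\left(6 \right)} \right)}} = \sqrt{122 \cdot 108 - \left(0 - \sqrt{13}\right)} = \sqrt{13176 + \left(\sqrt{13} - 101 \cdot 0 + 0\right)} = \sqrt{13176 + \left(\sqrt{13} + 0 + 0\right)} = \sqrt{13176 + \sqrt{13}}$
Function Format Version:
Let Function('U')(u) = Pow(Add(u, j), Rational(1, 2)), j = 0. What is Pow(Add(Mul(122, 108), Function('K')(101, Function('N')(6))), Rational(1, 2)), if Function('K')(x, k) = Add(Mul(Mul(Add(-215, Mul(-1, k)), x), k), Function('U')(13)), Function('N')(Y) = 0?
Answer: Pow(Add(13176, Pow(13, Rational(1, 2))), Rational(1, 2)) ≈ 114.80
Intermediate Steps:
Function('U')(u) = Pow(u, Rational(1, 2)) (Function('U')(u) = Pow(Add(u, 0), Rational(1, 2)) = Pow(u, Rational(1, 2)))
Function('K')(x, k) = Add(Pow(13, Rational(1, 2)), Mul(k, x, Add(-215, Mul(-1, k)))) (Function('K')(x, k) = Add(Mul(Mul(Add(-215, Mul(-1, k)), x), k), Pow(13, Rational(1, 2))) = Add(Mul(Mul(x, Add(-215, Mul(-1, k))), k), Pow(13, Rational(1, 2))) = Add(Mul(k, x, Add(-215, Mul(-1, k))), Pow(13, Rational(1, 2))) = Add(Pow(13, Rational(1, 2)), Mul(k, x, Add(-215, Mul(-1, k)))))
Pow(Add(Mul(122, 108), Function('K')(101, Function('N')(6))), Rational(1, 2)) = Pow(Add(Mul(122, 108), Add(Pow(13, Rational(1, 2)), Mul(-1, 101, Pow(0, 2)), Mul(-215, 0, 101))), Rational(1, 2)) = Pow(Add(13176, Add(Pow(13, Rational(1, 2)), Mul(-1, 101, 0), 0)), Rational(1, 2)) = Pow(Add(13176, Add(Pow(13, Rational(1, 2)), 0, 0)), Rational(1, 2)) = Pow(Add(13176, Pow(13, Rational(1, 2))), Rational(1, 2))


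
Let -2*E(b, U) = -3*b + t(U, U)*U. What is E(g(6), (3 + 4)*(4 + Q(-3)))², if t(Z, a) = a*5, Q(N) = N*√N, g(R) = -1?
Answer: -24119084 + 7914480*I*√3 ≈ -2.4119e+7 + 1.3708e+7*I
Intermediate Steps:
Q(N) = N^(3/2)
t(Z, a) = 5*a
E(b, U) = -5*U²/2 + 3*b/2 (E(b, U) = -(-3*b + (5*U)*U)/2 = -(-3*b + 5*U²)/2 = -5*U²/2 + 3*b/2)
E(g(6), (3 + 4)*(4 + Q(-3)))² = (-5*(3 + 4)²*(4 + (-3)^(3/2))²/2 + (3/2)*(-1))² = (-5*49*(4 - 3*I*√3)²/2 - 3/2)² = (-5*(28 - 21*I*√3)²/2 - 3/2)² = (-3/2 - 5*(28 - 21*I*√3)²/2)²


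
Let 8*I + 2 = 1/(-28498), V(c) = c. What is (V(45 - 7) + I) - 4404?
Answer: -995435141/227984 ≈ -4366.3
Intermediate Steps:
I = -56997/227984 (I = -1/4 + (1/8)/(-28498) = -1/4 + (1/8)*(-1/28498) = -1/4 - 1/227984 = -56997/227984 ≈ -0.25000)
(V(45 - 7) + I) - 4404 = ((45 - 7) - 56997/227984) - 4404 = (38 - 56997/227984) - 4404 = 8606395/227984 - 4404 = -995435141/227984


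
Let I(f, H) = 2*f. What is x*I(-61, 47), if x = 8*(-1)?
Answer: 976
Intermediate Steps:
x = -8
x*I(-61, 47) = -16*(-61) = -8*(-122) = 976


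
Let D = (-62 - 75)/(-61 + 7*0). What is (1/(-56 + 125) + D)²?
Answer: 90516196/17715681 ≈ 5.1094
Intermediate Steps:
D = 137/61 (D = -137/(-61 + 0) = -137/(-61) = -137*(-1/61) = 137/61 ≈ 2.2459)
(1/(-56 + 125) + D)² = (1/(-56 + 125) + 137/61)² = (1/69 + 137/61)² = (9514/4209)² = 90516196/17715681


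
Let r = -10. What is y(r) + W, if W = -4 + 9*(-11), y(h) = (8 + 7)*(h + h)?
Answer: -403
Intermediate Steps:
y(h) = 30*h (y(h) = 15*(2*h) = 30*h)
W = -103 (W = -4 - 99 = -103)
y(r) + W = 30*(-10) - 103 = -300 - 103 = -403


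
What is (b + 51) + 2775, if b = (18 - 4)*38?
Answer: 3358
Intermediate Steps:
b = 532 (b = 14*38 = 532)
(b + 51) + 2775 = (532 + 51) + 2775 = 583 + 2775 = 3358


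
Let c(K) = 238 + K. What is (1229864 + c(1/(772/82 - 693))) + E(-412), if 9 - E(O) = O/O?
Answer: 34476292929/28027 ≈ 1.2301e+6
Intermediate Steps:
E(O) = 8 (E(O) = 9 - O/O = 9 - 1*1 = 9 - 1 = 8)
(1229864 + c(1/(772/82 - 693))) + E(-412) = (1229864 + (238 + 1/(772/82 - 693))) + 8 = (1229864 + (238 + 1/(772*(1/82) - 693))) + 8 = (1229864 + (238 + 1/(386/41 - 693))) + 8 = (1229864 + (238 + 1/(-28027/41))) + 8 = (1229864 + (238 - 41/28027)) + 8 = (1229864 + 6670385/28027) + 8 = 34476068713/28027 + 8 = 34476292929/28027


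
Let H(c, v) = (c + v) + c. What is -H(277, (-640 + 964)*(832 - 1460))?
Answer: 202918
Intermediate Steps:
H(c, v) = v + 2*c
-H(277, (-640 + 964)*(832 - 1460)) = -((-640 + 964)*(832 - 1460) + 2*277) = -(324*(-628) + 554) = -(-203472 + 554) = -1*(-202918) = 202918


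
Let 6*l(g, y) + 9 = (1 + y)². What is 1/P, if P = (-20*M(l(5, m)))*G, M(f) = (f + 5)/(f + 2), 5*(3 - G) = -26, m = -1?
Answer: -1/1148 ≈ -0.00087108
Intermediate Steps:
l(g, y) = -3/2 + (1 + y)²/6
G = 41/5 (G = 3 - ⅕*(-26) = 3 + 26/5 = 41/5 ≈ 8.2000)
M(f) = (5 + f)/(2 + f)
P = -1148 (P = -20*(5 + (-3/2 + (1 - 1)²/6))/(2 + (-3/2 + (1 - 1)²/6))*(41/5) = -20*(5 + (-3/2 + (⅙)*0²))/(2 + (-3/2 + (⅙)*0²))*(41/5) = -20*(5 + (-3/2 + (⅙)*0))/(2 + (-3/2 + (⅙)*0))*(41/5) = -20*(5 + (-3/2 + 0))/(2 + (-3/2 + 0))*(41/5) = -20*(5 - 3/2)/(2 - 3/2)*(41/5) = -20*7/(½*2)*(41/5) = -40*7/2*(41/5) = -20*7*(41/5) = -140*41/5 = -1148)
1/P = 1/(-1148) = -1/1148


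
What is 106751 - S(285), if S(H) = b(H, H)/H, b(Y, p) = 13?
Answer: 30424022/285 ≈ 1.0675e+5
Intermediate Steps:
S(H) = 13/H
106751 - S(285) = 106751 - 13/285 = 30424022/285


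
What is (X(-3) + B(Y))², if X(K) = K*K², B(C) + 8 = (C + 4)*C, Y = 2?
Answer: 529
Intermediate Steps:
B(C) = -8 + C*(4 + C) (B(C) = -8 + (C + 4)*C = -8 + (4 + C)*C = -8 + C*(4 + C))
X(K) = K³
(X(-3) + B(Y))² = ((-3)³ + (-8 + 2² + 4*2))² = (-27 + (-8 + 4 + 8))² = (-27 + 4)² = (-23)² = 529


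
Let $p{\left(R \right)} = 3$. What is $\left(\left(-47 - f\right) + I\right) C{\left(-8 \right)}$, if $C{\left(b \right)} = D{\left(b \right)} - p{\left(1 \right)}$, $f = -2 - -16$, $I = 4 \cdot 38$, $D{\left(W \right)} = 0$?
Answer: $-273$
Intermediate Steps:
$I = 152$
$f = 14$ ($f = -2 + 16 = 14$)
$C{\left(b \right)} = -3$ ($C{\left(b \right)} = 0 - 3 = -3$)
$\left(\left(-47 - f\right) + I\right) C{\left(-8 \right)} = \left(\left(-47 - 14\right) + 152\right) \left(-3\right) = \left(-61 + 152\right) \left(-3\right) = 91 \left(-3\right) = -273$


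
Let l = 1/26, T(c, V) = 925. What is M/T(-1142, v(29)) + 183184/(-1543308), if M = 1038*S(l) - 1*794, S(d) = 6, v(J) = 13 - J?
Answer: 2054222618/356889975 ≈ 5.7559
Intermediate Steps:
l = 1/26 ≈ 0.038462
M = 5434 (M = 1038*6 - 1*794 = 6228 - 794 = 5434)
M/T(-1142, v(29)) + 183184/(-1543308) = 5434/925 + 183184/(-1543308) = 5434*(1/925) + 183184*(-1/1543308) = 5434/925 - 45796/385827 = 2054222618/356889975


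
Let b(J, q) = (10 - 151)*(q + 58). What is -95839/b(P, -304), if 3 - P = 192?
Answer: -95839/34686 ≈ -2.7630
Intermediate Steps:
P = -189 (P = 3 - 1*192 = 3 - 192 = -189)
b(J, q) = -8178 - 141*q (b(J, q) = -141*(58 + q) = -8178 - 141*q)
-95839/b(P, -304) = -95839/(-8178 - 141*(-304)) = -95839/(-8178 + 42864) = -95839/34686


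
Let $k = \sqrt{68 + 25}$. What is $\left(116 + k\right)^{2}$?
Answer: $\left(116 + \sqrt{93}\right)^{2} \approx 15786.0$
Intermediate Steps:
$k = \sqrt{93} \approx 9.6436$
$\left(116 + k\right)^{2} = \left(116 + \sqrt{93}\right)^{2}$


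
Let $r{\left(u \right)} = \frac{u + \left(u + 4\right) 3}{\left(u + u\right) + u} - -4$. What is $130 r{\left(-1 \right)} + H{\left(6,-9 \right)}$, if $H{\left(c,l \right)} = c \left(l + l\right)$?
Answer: $\frac{196}{3} \approx 65.333$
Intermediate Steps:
$H{\left(c,l \right)} = 2 c l$ ($H{\left(c,l \right)} = c 2 l = 2 c l$)
$r{\left(u \right)} = 4 + \frac{12 + 4 u}{3 u}$ ($r{\left(u \right)} = \frac{u + \left(4 + u\right) 3}{2 u + u} + 4 = \frac{u + \left(12 + 3 u\right)}{3 u} + 4 = \left(12 + 4 u\right) \frac{1}{3 u} + 4 = \frac{12 + 4 u}{3 u} + 4 = 4 + \frac{12 + 4 u}{3 u}$)
$130 r{\left(-1 \right)} + H{\left(6,-9 \right)} = 130 \left(\frac{16}{3} + \frac{4}{-1}\right) + 2 \cdot 6 \left(-9\right) = 130 \left(\frac{16}{3} + 4 \left(-1\right)\right) - 108 = 130 \left(\frac{16}{3} - 4\right) - 108 = 130 \cdot \frac{4}{3} - 108 = \frac{520}{3} - 108 = \frac{196}{3}$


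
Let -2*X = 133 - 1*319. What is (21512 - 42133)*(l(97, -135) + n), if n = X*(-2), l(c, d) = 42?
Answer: 2969424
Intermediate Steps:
X = 93 (X = -(133 - 1*319)/2 = -(133 - 319)/2 = -1/2*(-186) = 93)
n = -186 (n = 93*(-2) = -186)
(21512 - 42133)*(l(97, -135) + n) = (21512 - 42133)*(42 - 186) = -20621*(-144) = 2969424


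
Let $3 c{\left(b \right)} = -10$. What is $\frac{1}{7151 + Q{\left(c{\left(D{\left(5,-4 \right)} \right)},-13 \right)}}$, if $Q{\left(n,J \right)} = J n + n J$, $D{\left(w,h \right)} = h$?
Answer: $\frac{3}{21713} \approx 0.00013817$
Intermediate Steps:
$c{\left(b \right)} = - \frac{10}{3}$ ($c{\left(b \right)} = \frac{1}{3} \left(-10\right) = - \frac{10}{3}$)
$Q{\left(n,J \right)} = 2 J n$ ($Q{\left(n,J \right)} = J n + J n = 2 J n$)
$\frac{1}{7151 + Q{\left(c{\left(D{\left(5,-4 \right)} \right)},-13 \right)}} = \frac{1}{7151 + 2 \left(-13\right) \left(- \frac{10}{3}\right)} = \frac{1}{7151 + \frac{260}{3}} = \frac{1}{\frac{21713}{3}} = \frac{3}{21713}$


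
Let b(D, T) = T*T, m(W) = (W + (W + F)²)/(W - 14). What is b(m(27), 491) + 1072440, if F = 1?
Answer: 1313521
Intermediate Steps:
m(W) = (W + (1 + W)²)/(-14 + W) (m(W) = (W + (W + 1)²)/(W - 14) = (W + (1 + W)²)/(-14 + W))
b(D, T) = T²
b(m(27), 491) + 1072440 = 491² + 1072440 = 241081 + 1072440 = 1313521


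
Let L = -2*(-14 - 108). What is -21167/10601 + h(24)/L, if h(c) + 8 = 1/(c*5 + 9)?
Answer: -677182123/333677076 ≈ -2.0295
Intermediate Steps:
h(c) = -8 + 1/(9 + 5*c) (h(c) = -8 + 1/(c*5 + 9) = -8 + 1/(5*c + 9) = -8 + 1/(9 + 5*c))
L = 244 (L = -2*(-122) = 244)
-21167/10601 + h(24)/L = -21167/10601 + ((-71 - 40*24)/(9 + 5*24))/244 = -21167*1/10601 + ((-71 - 960)/(9 + 120))*(1/244) = -21167/10601 + (-1031/129)*(1/244) = -21167/10601 + ((1/129)*(-1031))*(1/244) = -21167/10601 - 1031/129*1/244 = -21167/10601 - 1031/31476 = -677182123/333677076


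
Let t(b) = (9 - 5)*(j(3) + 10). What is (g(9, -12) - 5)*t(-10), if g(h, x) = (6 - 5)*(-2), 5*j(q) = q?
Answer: -1484/5 ≈ -296.80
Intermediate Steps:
j(q) = q/5
g(h, x) = -2 (g(h, x) = 1*(-2) = -2)
t(b) = 212/5 (t(b) = (9 - 5)*((⅕)*3 + 10) = 4*(⅗ + 10) = 4*(53/5) = 212/5)
(g(9, -12) - 5)*t(-10) = (-2 - 5)*(212/5) = -7*212/5 = -1484/5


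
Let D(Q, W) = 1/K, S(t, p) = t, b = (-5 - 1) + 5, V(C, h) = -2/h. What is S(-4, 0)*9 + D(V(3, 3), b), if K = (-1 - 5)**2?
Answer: -1295/36 ≈ -35.972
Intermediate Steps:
b = -1 (b = -6 + 5 = -1)
K = 36 (K = (-6)**2 = 36)
D(Q, W) = 1/36
S(-4, 0)*9 + D(V(3, 3), b) = -4*9 + 1/36 = -36 + 1/36 = -1295/36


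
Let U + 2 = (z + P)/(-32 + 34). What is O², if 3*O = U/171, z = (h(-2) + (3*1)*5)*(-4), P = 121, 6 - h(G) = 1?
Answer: 1369/1052676 ≈ 0.0013005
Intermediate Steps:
h(G) = 5 (h(G) = 6 - 1*1 = 6 - 1 = 5)
z = -80 (z = (5 + (3*1)*5)*(-4) = (5 + 3*5)*(-4) = (5 + 15)*(-4) = 20*(-4) = -80)
U = 37/2 (U = -2 + (-80 + 121)/(-32 + 34) = -2 + 41/2 = 37/2 ≈ 18.500)
O = 37/1026 (O = ((37/2)/171)/3 = ((37/2)*(1/171))/3 = (⅓)*(37/342) = 37/1026 ≈ 0.036062)
O² = (37/1026)² = 1369/1052676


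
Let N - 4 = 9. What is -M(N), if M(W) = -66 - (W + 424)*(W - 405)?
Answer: -171238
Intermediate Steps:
N = 13 (N = 4 + 9 = 13)
M(W) = -66 - (-405 + W)*(424 + W) (M(W) = -66 - (424 + W)*(-405 + W) = -66 - (-405 + W)*(424 + W))
-M(N) = -(171654 - 1*13**2 - 19*13) = -(171654 - 1*169 - 247) = -(171654 - 169 - 247) = -1*171238 = -171238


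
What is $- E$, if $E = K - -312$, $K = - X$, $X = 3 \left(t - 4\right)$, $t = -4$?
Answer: $-336$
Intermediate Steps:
$X = -24$ ($X = 3 \left(-4 - 4\right) = 3 \left(-8\right) = -24$)
$K = 24$ ($K = \left(-1\right) \left(-24\right) = 24$)
$E = 336$ ($E = 24 - -312 = 24 + 312 = 336$)
$- E = \left(-1\right) 336 = -336$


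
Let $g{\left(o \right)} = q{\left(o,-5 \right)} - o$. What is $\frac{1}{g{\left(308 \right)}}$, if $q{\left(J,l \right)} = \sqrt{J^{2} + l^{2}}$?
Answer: $\frac{308}{25} + \frac{\sqrt{94889}}{25} \approx 24.642$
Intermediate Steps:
$g{\left(o \right)} = \sqrt{25 + o^{2}} - o$ ($g{\left(o \right)} = \sqrt{o^{2} + \left(-5\right)^{2}} - o = \sqrt{o^{2} + 25} - o = \sqrt{25 + o^{2}} - o$)
$\frac{1}{g{\left(308 \right)}} = \frac{1}{\sqrt{25 + 308^{2}} - 308} = \frac{1}{\sqrt{25 + 94864} - 308} = \frac{1}{\sqrt{94889} - 308} = \frac{1}{-308 + \sqrt{94889}}$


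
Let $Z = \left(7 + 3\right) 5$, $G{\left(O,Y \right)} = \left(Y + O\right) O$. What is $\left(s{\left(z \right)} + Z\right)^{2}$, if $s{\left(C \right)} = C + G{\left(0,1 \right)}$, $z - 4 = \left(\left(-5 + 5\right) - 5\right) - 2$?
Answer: $2209$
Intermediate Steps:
$G{\left(O,Y \right)} = O \left(O + Y\right)$ ($G{\left(O,Y \right)} = \left(O + Y\right) O = O \left(O + Y\right)$)
$z = -3$ ($z = 4 + \left(\left(\left(-5 + 5\right) - 5\right) - 2\right) = 4 + \left(\left(0 - 5\right) - 2\right) = 4 - 7 = -3$)
$s{\left(C \right)} = C$ ($s{\left(C \right)} = C + 0 \left(0 + 1\right) = C + 0 \cdot 1 = C + 0 = C$)
$Z = 50$ ($Z = 10 \cdot 5 = 50$)
$\left(s{\left(z \right)} + Z\right)^{2} = \left(-3 + 50\right)^{2} = 47^{2} = 2209$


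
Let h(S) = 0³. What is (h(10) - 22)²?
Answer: 484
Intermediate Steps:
h(S) = 0
(h(10) - 22)² = (0 - 22)² = (-22)² = 484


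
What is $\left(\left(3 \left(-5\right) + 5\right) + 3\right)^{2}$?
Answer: $49$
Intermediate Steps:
$\left(\left(3 \left(-5\right) + 5\right) + 3\right)^{2} = \left(\left(-15 + 5\right) + 3\right)^{2} = \left(-10 + 3\right)^{2} = \left(-7\right)^{2} = 49$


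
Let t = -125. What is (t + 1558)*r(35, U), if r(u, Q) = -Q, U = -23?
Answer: 32959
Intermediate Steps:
(t + 1558)*r(35, U) = (-125 + 1558)*(-1*(-23)) = 1433*23 = 32959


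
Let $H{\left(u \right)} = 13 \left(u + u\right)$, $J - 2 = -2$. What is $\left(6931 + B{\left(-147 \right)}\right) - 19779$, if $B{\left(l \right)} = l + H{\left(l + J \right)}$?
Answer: $-16817$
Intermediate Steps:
$J = 0$ ($J = 2 - 2 = 0$)
$H{\left(u \right)} = 26 u$ ($H{\left(u \right)} = 13 \cdot 2 u = 26 u$)
$B{\left(l \right)} = 27 l$ ($B{\left(l \right)} = l + 26 \left(l + 0\right) = l + 26 l = 27 l$)
$\left(6931 + B{\left(-147 \right)}\right) - 19779 = \left(6931 + 27 \left(-147\right)\right) - 19779 = \left(6931 - 3969\right) - 19779 = 2962 - 19779 = -16817$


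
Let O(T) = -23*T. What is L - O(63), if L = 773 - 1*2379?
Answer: -157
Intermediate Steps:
L = -1606 (L = 773 - 2379 = -1606)
L - O(63) = -1606 - (-23)*63 = -1606 - 1*(-1449) = -1606 + 1449 = -157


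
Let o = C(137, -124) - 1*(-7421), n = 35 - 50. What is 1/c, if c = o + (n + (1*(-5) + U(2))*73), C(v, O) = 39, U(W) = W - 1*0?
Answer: 1/7226 ≈ 0.00013839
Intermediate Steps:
n = -15
U(W) = W (U(W) = W + 0 = W)
o = 7460 (o = 39 - 1*(-7421) = 39 + 7421 = 7460)
c = 7226 (c = 7460 + (-15 + (1*(-5) + 2)*73) = 7460 + (-15 + (-5 + 2)*73) = 7460 + (-15 - 3*73) = 7460 + (-15 - 219) = 7460 - 234 = 7226)
1/c = 1/7226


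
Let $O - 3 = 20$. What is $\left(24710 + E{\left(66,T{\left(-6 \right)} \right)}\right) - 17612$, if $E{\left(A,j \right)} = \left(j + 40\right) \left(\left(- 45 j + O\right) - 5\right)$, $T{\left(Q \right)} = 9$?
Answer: $-11865$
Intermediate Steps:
$O = 23$ ($O = 3 + 20 = 23$)
$E{\left(A,j \right)} = \left(18 - 45 j\right) \left(40 + j\right)$ ($E{\left(A,j \right)} = \left(j + 40\right) \left(\left(- 45 j + 23\right) - 5\right) = \left(40 + j\right) \left(\left(23 - 45 j\right) - 5\right) = \left(40 + j\right) \left(18 - 45 j\right) = \left(18 - 45 j\right) \left(40 + j\right)$)
$\left(24710 + E{\left(66,T{\left(-6 \right)} \right)}\right) - 17612 = \left(24710 - \left(15318 + 3645\right)\right) - 17612 = \left(24710 - 18963\right) - 17612 = 5747 - 17612 = -11865$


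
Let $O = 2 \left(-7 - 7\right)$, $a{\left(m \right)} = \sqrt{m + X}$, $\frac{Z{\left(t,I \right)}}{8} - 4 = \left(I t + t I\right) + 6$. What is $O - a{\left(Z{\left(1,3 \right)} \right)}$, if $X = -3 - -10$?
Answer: $-28 - 3 \sqrt{15} \approx -39.619$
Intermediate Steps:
$X = 7$ ($X = -3 + 10 = 7$)
$Z{\left(t,I \right)} = 80 + 16 I t$ ($Z{\left(t,I \right)} = 32 + 8 \left(\left(I t + t I\right) + 6\right) = 32 + 8 \left(\left(I t + I t\right) + 6\right) = 32 + 8 \left(2 I t + 6\right) = 32 + 8 \left(6 + 2 I t\right) = 32 + \left(48 + 16 I t\right) = 80 + 16 I t$)
$a{\left(m \right)} = \sqrt{7 + m}$ ($a{\left(m \right)} = \sqrt{m + 7} = \sqrt{7 + m}$)
$O = -28$ ($O = 2 \left(-14\right) = -28$)
$O - a{\left(Z{\left(1,3 \right)} \right)} = -28 - \sqrt{7 + \left(80 + 16 \cdot 3 \cdot 1\right)} = -28 - \sqrt{7 + \left(80 + 48\right)} = -28 - \sqrt{7 + 128} = -28 - \sqrt{135} = -28 - 3 \sqrt{15}$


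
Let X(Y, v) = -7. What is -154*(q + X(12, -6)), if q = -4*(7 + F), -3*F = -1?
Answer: 16786/3 ≈ 5595.3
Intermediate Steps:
F = 1/3 (F = -1/3*(-1) = 1/3 ≈ 0.33333)
q = -88/3 (q = -4*(7 + 1/3) = -4*22/3 = -88/3 ≈ -29.333)
-154*(q + X(12, -6)) = -154*(-88/3 - 7) = -154*(-109/3) = 16786/3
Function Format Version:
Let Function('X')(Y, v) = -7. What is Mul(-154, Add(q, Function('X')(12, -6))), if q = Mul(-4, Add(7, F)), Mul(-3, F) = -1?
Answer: Rational(16786, 3) ≈ 5595.3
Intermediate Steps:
F = Rational(1, 3) (F = Mul(Rational(-1, 3), -1) = Rational(1, 3) ≈ 0.33333)
q = Rational(-88, 3) (q = Mul(-4, Add(7, Rational(1, 3))) = Mul(-4, Rational(22, 3)) = Rational(-88, 3) ≈ -29.333)
Mul(-154, Add(q, Function('X')(12, -6))) = Mul(-154, Add(Rational(-88, 3), -7)) = Mul(-154, Rational(-109, 3)) = Rational(16786, 3)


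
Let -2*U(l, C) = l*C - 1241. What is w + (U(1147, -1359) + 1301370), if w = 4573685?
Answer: 6655062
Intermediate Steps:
U(l, C) = 1241/2 - C*l/2 (U(l, C) = -(l*C - 1241)/2 = -(C*l - 1241)/2 = -(-1241 + C*l)/2 = 1241/2 - C*l/2)
w + (U(1147, -1359) + 1301370) = 4573685 + ((1241/2 - 1/2*(-1359)*1147) + 1301370) = 4573685 + ((1241/2 + 1558773/2) + 1301370) = 4573685 + (780007 + 1301370) = 4573685 + 2081377 = 6655062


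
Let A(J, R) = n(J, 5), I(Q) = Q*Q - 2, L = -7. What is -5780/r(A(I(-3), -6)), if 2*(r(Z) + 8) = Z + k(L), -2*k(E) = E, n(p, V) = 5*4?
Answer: -4624/3 ≈ -1541.3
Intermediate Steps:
n(p, V) = 20
I(Q) = -2 + Q² (I(Q) = Q² - 2 = -2 + Q²)
k(E) = -E/2
A(J, R) = 20
r(Z) = -25/4 + Z/2 (r(Z) = -8 + (Z - ½*(-7))/2 = -8 + (Z + 7/2)/2 = -8 + (7/2 + Z)/2 = -8 + (7/4 + Z/2) = -25/4 + Z/2)
-5780/r(A(I(-3), -6)) = -5780/(-25/4 + (½)*20) = -5780/(-25/4 + 10) = -5780/15/4 = -5780*4/15 = -4624/3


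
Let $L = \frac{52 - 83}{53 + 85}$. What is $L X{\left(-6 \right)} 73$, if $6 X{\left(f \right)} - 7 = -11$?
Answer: $\frac{2263}{207} \approx 10.932$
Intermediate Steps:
$X{\left(f \right)} = - \frac{2}{3}$ ($X{\left(f \right)} = \frac{7}{6} + \frac{1}{6} \left(-11\right) = \frac{7}{6} - \frac{11}{6} = - \frac{2}{3}$)
$L = - \frac{31}{138} \approx -0.22464$
$L X{\left(-6 \right)} 73 = \left(- \frac{31}{138}\right) \left(- \frac{2}{3}\right) 73 = \frac{31}{207} \cdot 73 = \frac{2263}{207}$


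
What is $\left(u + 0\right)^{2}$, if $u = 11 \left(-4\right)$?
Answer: $1936$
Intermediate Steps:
$u = -44$
$\left(u + 0\right)^{2} = \left(-44 + 0\right)^{2} = \left(-44\right)^{2} = 1936$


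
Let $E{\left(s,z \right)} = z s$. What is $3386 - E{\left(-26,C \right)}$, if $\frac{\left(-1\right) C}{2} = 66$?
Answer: $-46$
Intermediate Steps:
$C = -132$ ($C = \left(-2\right) 66 = -132$)
$E{\left(s,z \right)} = s z$
$3386 - E{\left(-26,C \right)} = 3386 - \left(-26\right) \left(-132\right) = 3386 - 3432 = -46$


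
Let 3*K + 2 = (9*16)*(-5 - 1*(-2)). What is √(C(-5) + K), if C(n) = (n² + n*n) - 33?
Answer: I*√1149/3 ≈ 11.299*I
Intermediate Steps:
C(n) = -33 + 2*n² (C(n) = (n² + n²) - 33 = 2*n² - 33 = -33 + 2*n²)
K = -434/3 (K = -⅔ + ((9*16)*(-5 - 1*(-2)))/3 = -⅔ + (144*(-5 + 2))/3 = -⅔ + (144*(-3))/3 = -⅔ + (⅓)*(-432) = -⅔ - 144 = -434/3 ≈ -144.67)
√(C(-5) + K) = √((-33 + 2*(-5)²) - 434/3) = √((-33 + 2*25) - 434/3) = √((-33 + 50) - 434/3) = √(17 - 434/3) = √(-383/3) = I*√1149/3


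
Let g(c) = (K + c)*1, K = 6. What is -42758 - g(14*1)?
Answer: -42778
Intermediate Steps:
g(c) = 6 + c (g(c) = (6 + c)*1 = 6 + c)
-42758 - g(14*1) = -42758 - (6 + 14*1) = -42758 - (6 + 14) = -42758 - 1*20 = -42758 - 20 = -42778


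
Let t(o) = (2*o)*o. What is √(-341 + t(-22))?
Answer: √627 ≈ 25.040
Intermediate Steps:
t(o) = 2*o²
√(-341 + t(-22)) = √(-341 + 2*(-22)²) = √(-341 + 2*484) = √(-341 + 968) = √627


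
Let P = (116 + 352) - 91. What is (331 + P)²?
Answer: 501264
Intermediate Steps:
P = 377 (P = 468 - 91 = 377)
(331 + P)² = (331 + 377)² = 708² = 501264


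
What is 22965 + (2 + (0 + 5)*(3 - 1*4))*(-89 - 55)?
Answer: 23397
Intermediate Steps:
22965 + (2 + (0 + 5)*(3 - 1*4))*(-89 - 55) = 22965 + (2 + 5*(3 - 4))*(-144) = 22965 + (2 + 5*(-1))*(-144) = 22965 + (2 - 5)*(-144) = 22965 - 3*(-144) = 22965 + 432 = 23397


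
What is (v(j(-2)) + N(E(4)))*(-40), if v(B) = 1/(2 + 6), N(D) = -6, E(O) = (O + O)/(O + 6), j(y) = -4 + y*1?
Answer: 235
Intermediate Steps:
j(y) = -4 + y
E(O) = 2*O/(6 + O) (E(O) = (2*O)/(6 + O) = 2*O/(6 + O))
v(B) = ⅛ (v(B) = 1/8 = ⅛)
(v(j(-2)) + N(E(4)))*(-40) = (⅛ - 6)*(-40) = -47/8*(-40) = 235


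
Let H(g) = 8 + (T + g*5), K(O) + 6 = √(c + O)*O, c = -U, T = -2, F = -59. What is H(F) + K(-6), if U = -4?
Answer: -295 - 6*I*√2 ≈ -295.0 - 8.4853*I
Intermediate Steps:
c = 4 (c = -1*(-4) = 4)
K(O) = -6 + O*√(4 + O) (K(O) = -6 + √(4 + O)*O = -6 + O*√(4 + O))
H(g) = 6 + 5*g (H(g) = 8 + (-2 + g*5) = 8 + (-2 + 5*g) = 6 + 5*g)
H(F) + K(-6) = (6 + 5*(-59)) + (-6 - 6*√(4 - 6)) = (6 - 295) + (-6 - 6*I*√2) = -289 + (-6 - 6*I*√2) = -295 - 6*I*√2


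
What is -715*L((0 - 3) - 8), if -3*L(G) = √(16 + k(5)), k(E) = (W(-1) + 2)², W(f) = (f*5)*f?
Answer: 715*√65/3 ≈ 1921.5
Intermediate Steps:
W(f) = 5*f² (W(f) = (5*f)*f = 5*f²)
k(E) = 49 (k(E) = (5*(-1)² + 2)² = (5*1 + 2)² = (5 + 2)² = 7² = 49)
L(G) = -√65/3 (L(G) = -√(16 + 49)/3 = -√65/3)
-715*L((0 - 3) - 8) = -(-715)*√65/3 = 715*√65/3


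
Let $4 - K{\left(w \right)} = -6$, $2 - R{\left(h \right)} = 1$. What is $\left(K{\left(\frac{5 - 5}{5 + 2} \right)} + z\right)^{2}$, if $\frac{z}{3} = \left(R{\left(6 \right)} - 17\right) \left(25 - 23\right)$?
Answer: $7396$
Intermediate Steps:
$R{\left(h \right)} = 1$ ($R{\left(h \right)} = 2 - 1 = 1$)
$z = -96$ ($z = 3 \left(1 - 17\right) \left(25 - 23\right) = 3 \left(\left(-16\right) 2\right) = 3 \left(-32\right) = -96$)
$K{\left(w \right)} = 10$ ($K{\left(w \right)} = 4 - -6 = 4 + 6 = 10$)
$\left(K{\left(\frac{5 - 5}{5 + 2} \right)} + z\right)^{2} = \left(10 - 96\right)^{2} = \left(-86\right)^{2} = 7396$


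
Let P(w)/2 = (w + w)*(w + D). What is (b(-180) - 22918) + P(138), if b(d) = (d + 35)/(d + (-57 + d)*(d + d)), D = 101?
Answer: 1856222251/17028 ≈ 1.0901e+5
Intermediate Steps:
P(w) = 4*w*(101 + w) (P(w) = 2*((w + w)*(w + 101)) = 2*((2*w)*(101 + w)) = 2*(2*w*(101 + w)) = 4*w*(101 + w))
b(d) = (35 + d)/(d + 2*d*(-57 + d)) (b(d) = (35 + d)/(d + (-57 + d)*(2*d)) = (35 + d)/(d + 2*d*(-57 + d)))
(b(-180) - 22918) + P(138) = ((35 - 180)/((-180)*(-113 + 2*(-180))) - 22918) + 4*138*(101 + 138) = (-1/180*(-145)/(-113 - 360) - 22918) + 4*138*239 = (-1/180*(-145)/(-473) - 22918) + 131928 = (-1/180*(-1/473)*(-145) - 22918) + 131928 = (-29/17028 - 22918) + 131928 = -390247733/17028 + 131928 = 1856222251/17028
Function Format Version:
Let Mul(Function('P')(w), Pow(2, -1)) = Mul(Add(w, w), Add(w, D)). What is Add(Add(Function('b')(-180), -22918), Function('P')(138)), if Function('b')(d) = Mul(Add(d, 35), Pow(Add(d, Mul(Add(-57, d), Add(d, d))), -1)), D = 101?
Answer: Rational(1856222251, 17028) ≈ 1.0901e+5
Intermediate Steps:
Function('P')(w) = Mul(4, w, Add(101, w)) (Function('P')(w) = Mul(2, Mul(Add(w, w), Add(w, 101))) = Mul(2, Mul(Mul(2, w), Add(101, w))) = Mul(2, Mul(2, w, Add(101, w))) = Mul(4, w, Add(101, w)))
Function('b')(d) = Mul(Pow(Add(d, Mul(2, d, Add(-57, d))), -1), Add(35, d)) (Function('b')(d) = Mul(Add(35, d), Pow(Add(d, Mul(Add(-57, d), Mul(2, d))), -1)) = Mul(Add(35, d), Pow(Add(d, Mul(2, d, Add(-57, d))), -1)) = Mul(Pow(Add(d, Mul(2, d, Add(-57, d))), -1), Add(35, d)))
Add(Add(Function('b')(-180), -22918), Function('P')(138)) = Add(Add(Mul(Pow(-180, -1), Pow(Add(-113, Mul(2, -180)), -1), Add(35, -180)), -22918), Mul(4, 138, Add(101, 138))) = Add(Add(Mul(Rational(-1, 180), Pow(Add(-113, -360), -1), -145), -22918), Mul(4, 138, 239)) = Add(Add(Mul(Rational(-1, 180), Pow(-473, -1), -145), -22918), 131928) = Add(Add(Mul(Rational(-1, 180), Rational(-1, 473), -145), -22918), 131928) = Add(Add(Rational(-29, 17028), -22918), 131928) = Add(Rational(-390247733, 17028), 131928) = Rational(1856222251, 17028)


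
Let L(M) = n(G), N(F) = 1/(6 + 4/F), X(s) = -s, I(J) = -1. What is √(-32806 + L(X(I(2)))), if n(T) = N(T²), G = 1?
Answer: 3*I*√364510/10 ≈ 181.12*I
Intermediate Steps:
n(T) = T²/(2*(2 + 3*T²))
L(M) = ⅒ (L(M) = (½)*1²/(2 + 3*1²) = (½)*1/(2 + 3*1) = (½)*1/(2 + 3) = (½)*1/5 = (½)*1*(⅕) = ⅒)
√(-32806 + L(X(I(2)))) = √(-32806 + ⅒) = √(-328059/10) = 3*I*√364510/10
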